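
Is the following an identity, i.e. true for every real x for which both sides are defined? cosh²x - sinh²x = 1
Yes, this is an identity.

Claim: cosh²x - sinh²x = 1.
Reasoning: With cosh(x) = (e^x + e^-x)/2 and sinh(x) = (e^x - e^-x)/2: cosh²x = (e^(2x) + 2 + e^(-2x))/4 and sinh²x = (e^(2x) - 2 + e^(-2x))/4. Subtracting leaves 4/4 = 1.
So the two sides agree for every real x for which both sides are defined.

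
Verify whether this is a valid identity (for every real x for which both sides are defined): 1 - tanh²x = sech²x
Claim: 1 - tanh²x = sech²x.
Reasoning: Divide cosh²x - sinh²x = 1 through by cosh²x (never zero): 1 - tanh²x = 1/cosh²x = sech²x.
So the two sides agree for every real x for which both sides are defined.

Conclusion: Yes, this is an identity.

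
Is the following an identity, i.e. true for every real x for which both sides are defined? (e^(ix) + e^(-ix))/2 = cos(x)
Claim: (e^(ix) + e^(-ix))/2 = cos(x).
Reasoning: By Euler's formula e^(ix) = cos(x) + i·sin(x) and e^(-ix) = cos(x) - i·sin(x). Adding cancels the sine terms: e^(ix) + e^(-ix) = 2cos(x); divide by 2.
So the two sides agree for every real x for which both sides are defined.

Conclusion: Yes, this is an identity.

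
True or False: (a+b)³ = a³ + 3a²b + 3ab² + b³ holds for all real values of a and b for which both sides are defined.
Claim: (a+b)³ = a³ + 3a²b + 3ab² + b³.
Reasoning: (a+b)³ = (a+b)(a+b)² = (a+b)(a² + 2ab + b²) = a³ + 2a²b + ab² + a²b + 2ab² + b³ = a³ + 3a²b + 3ab² + b³.
So the two sides agree for all real values of a and b for which both sides are defined.

Conclusion: True.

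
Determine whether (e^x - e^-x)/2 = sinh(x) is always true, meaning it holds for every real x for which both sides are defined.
Yes, this is an identity.

Claim: (e^x - e^-x)/2 = sinh(x).
Reasoning: This is exactly the definition of the hyperbolic sine: sinh(x) := (e^x - e^-x)/2.
So the two sides agree for every real x for which both sides are defined.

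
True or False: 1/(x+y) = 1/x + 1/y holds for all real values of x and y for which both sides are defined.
Claim: 1/(x+y) = 1/x + 1/y.
Test a specific point where both sides are defined: x = 3/2, y = 5.
LHS = 1/(x+y) ≈ 0.1538
RHS = 1/x + 1/y ≈ 0.8667
Since 0.1538 ≠ 0.8667, the equation fails at this point, so it cannot hold for all real values of x and y for which both sides are defined.
1/x + 1/y = (x+y)/(xy), which is not 1/(x+y).

Conclusion: False.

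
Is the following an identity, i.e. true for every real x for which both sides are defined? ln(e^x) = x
Yes, this is an identity.

Claim: ln(e^x) = x.
Reasoning: ln is the inverse of the exponential: ln(e^x) asks for the exponent p with e^p = e^x, and since e^p is one-to-one that exponent is p = x.
So the two sides agree for every real x for which both sides are defined.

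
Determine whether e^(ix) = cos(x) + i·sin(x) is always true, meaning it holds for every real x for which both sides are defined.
Claim: e^(ix) = cos(x) + i·sin(x).
Reasoning: Euler's formula. Expand e^(ix) = Σ (ix)^k / k!. Since i² = -1, the even-k terms are Σ (-1)^m x^(2m)/(2m)! = cos(x) and the odd-k terms are i · Σ (-1)^m x^(2m+1)/(2m+1)! = i·sin(x).
So the two sides agree for every real x for which both sides are defined.

Conclusion: Yes, this is an identity.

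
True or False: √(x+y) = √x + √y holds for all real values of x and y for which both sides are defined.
Claim: √(x+y) = √x + √y.
Test a specific point where both sides are defined: x = 1, y = 2.
LHS = √(x+y) ≈ 1.7321
RHS = √x + √y ≈ 2.4142
Since 1.7321 ≠ 2.4142, the equation fails at this point, so it cannot hold for all real values of x and y for which both sides are defined.
Squaring the right side gives x + 2√(xy) + y, not x + y.

Conclusion: False.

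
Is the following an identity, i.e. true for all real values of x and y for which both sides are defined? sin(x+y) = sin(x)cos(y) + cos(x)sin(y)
Claim: sin(x+y) = sin(x)cos(y) + cos(x)sin(y).
Reasoning: By Euler's formula e^(i(x+y)) = e^(ix)·e^(iy) = (cos x + i·sin x)(cos y + i·sin y). The imaginary part of the left side is sin(x+y); the imaginary part of the product is sin(x)cos(y) + cos(x)sin(y).
So the two sides agree for all real values of x and y for which both sides are defined.

Conclusion: Yes, this is an identity.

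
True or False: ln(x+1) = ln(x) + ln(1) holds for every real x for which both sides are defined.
Claim: ln(x+1) = ln(x) + ln(1).
Test a specific point where both sides are defined: x = 2.
LHS = ln(x+1) ≈ 1.0986
RHS = ln(x) + ln(1) ≈ 0.6931
Since 1.0986 ≠ 0.6931, the equation fails at this point, so it cannot hold for every real x for which both sides are defined.
ln(1) = 0, so the right side is just ln(x), which differs from ln(x+1).

Conclusion: False.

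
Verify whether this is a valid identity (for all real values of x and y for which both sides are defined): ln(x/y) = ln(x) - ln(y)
Claim: ln(x/y) = ln(x) - ln(y).
Reasoning: Both sides are simultaneously defined only when x, y > 0. Write x = e^p, y = e^q. Then x/y = e^(p-q), so ln(x/y) = p - q = ln(x) - ln(y).
So the two sides agree for all real values of x and y for which both sides are defined.

Conclusion: Yes, this is an identity.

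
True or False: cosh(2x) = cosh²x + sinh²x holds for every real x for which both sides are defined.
True.

Claim: cosh(2x) = cosh²x + sinh²x.
Reasoning: cosh²x = (e^(2x) + 2 + e^(-2x))/4 and sinh²x = (e^(2x) - 2 + e^(-2x))/4. Adding gives (2e^(2x) + 2e^(-2x))/4 = (e^(2x) + e^(-2x))/2 = cosh(2x).
So the two sides agree for every real x for which both sides are defined.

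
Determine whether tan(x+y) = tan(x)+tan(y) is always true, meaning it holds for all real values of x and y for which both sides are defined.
No, this is NOT an identity.

Claim: tan(x+y) = tan(x)+tan(y).
Test a specific point where both sides are defined: x = -π/3, y = -π/4.
LHS = tan(x+y) ≈ 3.7321
RHS = tan(x)+tan(y) ≈ -2.7321
Since 3.7321 ≠ -2.7321, the equation fails at this point, so it cannot hold for all real values of x and y for which both sides are defined.
The correct formula is tan(x+y) = (tan(x) + tan(y))/(1 - tan(x)tan(y)).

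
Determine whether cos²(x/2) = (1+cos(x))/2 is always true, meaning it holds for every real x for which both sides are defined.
Yes, this is an identity.

Claim: cos²(x/2) = (1+cos(x))/2.
Reasoning: Use cos(2θ) = 2cos²θ - 1 with θ = x/2: cos(x) = 2cos²(x/2) - 1. Solving for cos²(x/2) gives (1 + cos(x))/2.
So the two sides agree for every real x for which both sides are defined.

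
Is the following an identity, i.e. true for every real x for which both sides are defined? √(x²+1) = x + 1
No, this is NOT an identity.

Claim: √(x²+1) = x + 1.
Test a specific point where both sides are defined: x = -2.
LHS = √(x²+1) ≈ 2.2361
RHS = x + 1 ≈ -1.0000
Since 2.2361 ≠ -1.0000, the equation fails at this point, so it cannot hold for every real x for which both sides are defined.
(x+1)² = x² + 2x + 1 ≠ x² + 1 unless x = 0.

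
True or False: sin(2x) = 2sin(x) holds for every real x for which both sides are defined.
Claim: sin(2x) = 2sin(x).
Test a specific point where both sides are defined: x = π/4.
LHS = sin(2x) ≈ 1.0000
RHS = 2sin(x) ≈ 1.4142
Since 1.0000 ≠ 1.4142, the equation fails at this point, so it cannot hold for every real x for which both sides are defined.
The correct double-angle formula is sin(2x) = 2sin(x)cos(x).

Conclusion: False.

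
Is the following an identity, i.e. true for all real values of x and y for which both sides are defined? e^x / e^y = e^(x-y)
Claim: e^x / e^y = e^(x-y).
Reasoning: 1/e^y = e^(-y), so e^x / e^y = e^x · e^(-y) = e^(x + (-y)) = e^(x-y) by the product rule for exponents.
So the two sides agree for all real values of x and y for which both sides are defined.

Conclusion: Yes, this is an identity.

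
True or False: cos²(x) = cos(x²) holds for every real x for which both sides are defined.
False.

Claim: cos²(x) = cos(x²).
Test a specific point where both sides are defined: x = π/4.
LHS = cos²(x) ≈ 0.5000
RHS = cos(x²) ≈ 0.8157
Since 0.5000 ≠ 0.8157, the equation fails at this point, so it cannot hold for every real x for which both sides are defined.
cos²(x) means (cos x)², squaring the output; cos(x²) squares the input. These are different functions.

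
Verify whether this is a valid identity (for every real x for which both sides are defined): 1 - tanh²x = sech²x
Yes, this is an identity.

Claim: 1 - tanh²x = sech²x.
Reasoning: Divide cosh²x - sinh²x = 1 through by cosh²x (never zero): 1 - tanh²x = 1/cosh²x = sech²x.
So the two sides agree for every real x for which both sides are defined.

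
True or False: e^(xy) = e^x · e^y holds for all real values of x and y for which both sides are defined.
Claim: e^(xy) = e^x · e^y.
Test a specific point where both sides are defined: x = 1, y = 2.
LHS = e^(xy) ≈ 7.3891
RHS = e^x · e^y ≈ 20.0855
Since 7.3891 ≠ 20.0855, the equation fails at this point, so it cannot hold for all real values of x and y for which both sides are defined.
e^x · e^y = e^(x+y), not e^(xy).

Conclusion: False.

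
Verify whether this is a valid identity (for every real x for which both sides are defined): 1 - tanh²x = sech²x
Yes, this is an identity.

Claim: 1 - tanh²x = sech²x.
Reasoning: Divide cosh²x - sinh²x = 1 through by cosh²x (never zero): 1 - tanh²x = 1/cosh²x = sech²x.
So the two sides agree for every real x for which both sides are defined.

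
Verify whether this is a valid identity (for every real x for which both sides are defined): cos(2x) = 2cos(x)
Claim: cos(2x) = 2cos(x).
Test a specific point where both sides are defined: x = π/2.
LHS = cos(2x) ≈ -1.0000
RHS = 2cos(x) ≈ 0.0000
Since -1.0000 ≠ 0.0000, the equation fails at this point, so it cannot hold for every real x for which both sides are defined.
The correct double-angle formula is cos(2x) = cos²x - sin²x.

Conclusion: No, this is NOT an identity.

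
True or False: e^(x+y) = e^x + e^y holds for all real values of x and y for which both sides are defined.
Claim: e^(x+y) = e^x + e^y.
Test a specific point where both sides are defined: x = 2, y = 4.
LHS = e^(x+y) ≈ 403.4288
RHS = e^x + e^y ≈ 61.9872
Since 403.4288 ≠ 61.9872, the equation fails at this point, so it cannot hold for all real values of x and y for which both sides are defined.
The correct rule is e^(x+y) = e^x · e^y (a product, not a sum).

Conclusion: False.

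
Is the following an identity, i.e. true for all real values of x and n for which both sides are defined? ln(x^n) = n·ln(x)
Yes, this is an identity.

Claim: ln(x^n) = n·ln(x).
Reasoning: The right side requires x > 0. For x > 0, x^n = (e^(ln x))^n = e^(n·ln x), so taking ln of both sides gives ln(x^n) = n·ln(x).
So the two sides agree for all real values of x and n for which both sides are defined.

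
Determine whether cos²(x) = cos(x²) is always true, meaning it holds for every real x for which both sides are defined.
No, this is NOT an identity.

Claim: cos²(x) = cos(x²).
Test a specific point where both sides are defined: x = π/4.
LHS = cos²(x) ≈ 0.5000
RHS = cos(x²) ≈ 0.8157
Since 0.5000 ≠ 0.8157, the equation fails at this point, so it cannot hold for every real x for which both sides are defined.
cos²(x) means (cos x)², squaring the output; cos(x²) squares the input. These are different functions.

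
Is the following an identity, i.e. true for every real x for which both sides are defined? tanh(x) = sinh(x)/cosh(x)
Claim: tanh(x) = sinh(x)/cosh(x).
Reasoning: tanh(x) is defined as sinh(x)/cosh(x) = (e^x - e^-x)/(e^x + e^-x); cosh(x) ≥ 1 is never zero, so this holds for every real x.
So the two sides agree for every real x for which both sides are defined.

Conclusion: Yes, this is an identity.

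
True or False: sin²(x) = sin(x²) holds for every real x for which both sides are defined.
False.

Claim: sin²(x) = sin(x²).
Test a specific point where both sides are defined: x = π/4.
LHS = sin²(x) ≈ 0.5000
RHS = sin(x²) ≈ 0.5785
Since 0.5000 ≠ 0.5785, the equation fails at this point, so it cannot hold for every real x for which both sides are defined.
sin²(x) means (sin x)², squaring the output; sin(x²) squares the input. These are different functions.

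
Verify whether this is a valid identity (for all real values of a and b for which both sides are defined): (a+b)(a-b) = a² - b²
Claim: (a+b)(a-b) = a² - b².
Reasoning: Expand: (a+b)(a-b) = a² - ab + ba - b² = a² - b² (the cross terms cancel).
So the two sides agree for all real values of a and b for which both sides are defined.

Conclusion: Yes, this is an identity.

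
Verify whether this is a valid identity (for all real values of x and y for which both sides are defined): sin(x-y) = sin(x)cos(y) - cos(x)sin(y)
Yes, this is an identity.

Claim: sin(x-y) = sin(x)cos(y) - cos(x)sin(y).
Reasoning: Replace y by -y in sin(x+y) = sin(x)cos(y) + cos(x)sin(y) and use cos(-y) = cos(y), sin(-y) = -sin(y): sin(x-y) = sin(x)cos(y) - cos(x)sin(y).
So the two sides agree for all real values of x and y for which both sides are defined.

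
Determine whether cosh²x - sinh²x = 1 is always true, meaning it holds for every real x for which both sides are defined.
Claim: cosh²x - sinh²x = 1.
Reasoning: With cosh(x) = (e^x + e^-x)/2 and sinh(x) = (e^x - e^-x)/2: cosh²x = (e^(2x) + 2 + e^(-2x))/4 and sinh²x = (e^(2x) - 2 + e^(-2x))/4. Subtracting leaves 4/4 = 1.
So the two sides agree for every real x for which both sides are defined.

Conclusion: Yes, this is an identity.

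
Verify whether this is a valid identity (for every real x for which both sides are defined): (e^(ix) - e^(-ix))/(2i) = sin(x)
Yes, this is an identity.

Claim: (e^(ix) - e^(-ix))/(2i) = sin(x).
Reasoning: By Euler's formula e^(ix) = cos(x) + i·sin(x) and e^(-ix) = cos(x) - i·sin(x). Subtracting cancels the cosine terms: e^(ix) - e^(-ix) = 2i·sin(x); divide by 2i.
So the two sides agree for every real x for which both sides are defined.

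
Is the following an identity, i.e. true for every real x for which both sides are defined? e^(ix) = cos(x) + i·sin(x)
Yes, this is an identity.

Claim: e^(ix) = cos(x) + i·sin(x).
Reasoning: Euler's formula. Expand e^(ix) = Σ (ix)^k / k!. Since i² = -1, the even-k terms are Σ (-1)^m x^(2m)/(2m)! = cos(x) and the odd-k terms are i · Σ (-1)^m x^(2m+1)/(2m+1)! = i·sin(x).
So the two sides agree for every real x for which both sides are defined.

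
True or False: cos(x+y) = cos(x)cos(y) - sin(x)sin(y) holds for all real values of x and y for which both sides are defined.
True.

Claim: cos(x+y) = cos(x)cos(y) - sin(x)sin(y).
Reasoning: By Euler's formula e^(i(x+y)) = e^(ix)·e^(iy) = (cos x + i·sin x)(cos y + i·sin y). The real part of the left side is cos(x+y); the real part of the product is cos(x)cos(y) - sin(x)sin(y) (since i·i = -1).
So the two sides agree for all real values of x and y for which both sides are defined.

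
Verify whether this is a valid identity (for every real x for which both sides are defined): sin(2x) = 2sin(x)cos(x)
Claim: sin(2x) = 2sin(x)cos(x).
Reasoning: Put y = x in the addition formula sin(x+y) = sin(x)cos(y) + cos(x)sin(y): sin(2x) = sin(x)cos(x) + cos(x)sin(x) = 2sin(x)cos(x).
So the two sides agree for every real x for which both sides are defined.

Conclusion: Yes, this is an identity.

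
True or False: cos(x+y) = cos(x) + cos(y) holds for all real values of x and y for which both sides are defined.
Claim: cos(x+y) = cos(x) + cos(y).
Test a specific point where both sides are defined: x = π/4, y = π/4.
LHS = cos(x+y) ≈ 0.0000
RHS = cos(x) + cos(y) ≈ 1.4142
Since 0.0000 ≠ 1.4142, the equation fails at this point, so it cannot hold for all real values of x and y for which both sides are defined.
The correct expansion is cos(x+y) = cos(x)cos(y) - sin(x)sin(y); cosine is not additive.

Conclusion: False.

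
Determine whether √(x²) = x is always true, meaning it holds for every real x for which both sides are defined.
No, this is NOT an identity.

Claim: √(x²) = x.
Test a specific point where both sides are defined: x = -2.
LHS = √(x²) ≈ 2.0000
RHS = x ≈ -2.0000
Since 2.0000 ≠ -2.0000, the equation fails at this point, so it cannot hold for every real x for which both sides are defined.
√(x²) = |x|, which differs from x whenever x < 0 (both sides are defined for every real x).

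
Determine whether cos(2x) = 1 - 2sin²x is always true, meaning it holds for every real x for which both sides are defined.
Yes, this is an identity.

Claim: cos(2x) = 1 - 2sin²x.
Reasoning: cos(2x) = cos²x - sin²x. Replace cos²x by 1 - sin²x: (1 - sin²x) - sin²x = 1 - 2sin²x.
So the two sides agree for every real x for which both sides are defined.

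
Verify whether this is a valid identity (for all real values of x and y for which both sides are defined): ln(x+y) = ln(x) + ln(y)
No, this is NOT an identity.

Claim: ln(x+y) = ln(x) + ln(y).
Test a specific point where both sides are defined: x = 3, y = 2.
LHS = ln(x+y) ≈ 1.6094
RHS = ln(x) + ln(y) ≈ 1.7918
Since 1.6094 ≠ 1.7918, the equation fails at this point, so it cannot hold for all real values of x and y for which both sides are defined.
ln(x) + ln(y) = ln(xy), not ln(x+y).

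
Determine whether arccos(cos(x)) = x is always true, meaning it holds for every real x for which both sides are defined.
No, this is NOT an identity.

Claim: arccos(cos(x)) = x.
Test a specific point where both sides are defined: x = -π/6.
LHS = arccos(cos(x)) ≈ 0.5236
RHS = x ≈ -0.5236
Since 0.5236 ≠ -0.5236, the equation fails at this point, so it cannot hold for every real x for which both sides are defined.
arccos only returns values in [0, π], so arccos(cos(x)) = x holds only for x in that interval, not for all real x.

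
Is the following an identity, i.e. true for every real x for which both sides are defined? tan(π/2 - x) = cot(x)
Claim: tan(π/2 - x) = cot(x).
Reasoning: tan(π/2 - x) = sin(π/2 - x)/cos(π/2 - x) = cos(x)/sin(x) = cot(x), using the cofunction identities sin(π/2 - x) = cos(x) and cos(π/2 - x) = sin(x).
So the two sides agree for every real x for which both sides are defined.

Conclusion: Yes, this is an identity.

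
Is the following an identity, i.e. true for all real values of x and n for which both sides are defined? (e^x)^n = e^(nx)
Claim: (e^x)^n = e^(nx).
Reasoning: e^x is a positive real number, and for a positive base B and real exponent n, B^n = e^(n·ln B). With B = e^x, ln B = x, so (e^x)^n = e^(n·x).
So the two sides agree for all real values of x and n for which both sides are defined.

Conclusion: Yes, this is an identity.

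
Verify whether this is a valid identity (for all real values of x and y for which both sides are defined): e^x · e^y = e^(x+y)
Claim: e^x · e^y = e^(x+y).
Reasoning: This is the law of exponents for a common base: multiplying powers adds exponents. E.g. from the series, (Σ x^j/j!)(Σ y^k/k!) = Σ_m (Σ_{j+k=m} x^j y^k/(j!k!)) = Σ_m (x+y)^m/m! by the binomial theorem.
So the two sides agree for all real values of x and y for which both sides are defined.

Conclusion: Yes, this is an identity.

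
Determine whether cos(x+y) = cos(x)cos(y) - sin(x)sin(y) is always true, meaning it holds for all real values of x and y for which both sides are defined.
Yes, this is an identity.

Claim: cos(x+y) = cos(x)cos(y) - sin(x)sin(y).
Reasoning: By Euler's formula e^(i(x+y)) = e^(ix)·e^(iy) = (cos x + i·sin x)(cos y + i·sin y). The real part of the left side is cos(x+y); the real part of the product is cos(x)cos(y) - sin(x)sin(y) (since i·i = -1).
So the two sides agree for all real values of x and y for which both sides are defined.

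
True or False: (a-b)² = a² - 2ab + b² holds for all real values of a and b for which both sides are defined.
True.

Claim: (a-b)² = a² - 2ab + b².
Reasoning: Expand: (a-b)² = (a-b)(a-b) = a·a - a·b - b·a + b·b = a² - 2ab + b².
So the two sides agree for all real values of a and b for which both sides are defined.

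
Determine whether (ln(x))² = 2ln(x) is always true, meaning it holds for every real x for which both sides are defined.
No, this is NOT an identity.

Claim: (ln(x))² = 2ln(x).
Test a specific point where both sides are defined: x = 3.
LHS = (ln(x))² ≈ 1.2069
RHS = 2ln(x) ≈ 2.1972
Since 1.2069 ≠ 2.1972, the equation fails at this point, so it cannot hold for every real x for which both sides are defined.
2ln(x) equals ln(x²), which is not the same as (ln x)².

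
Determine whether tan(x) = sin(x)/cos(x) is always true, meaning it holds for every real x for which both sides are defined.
Yes, this is an identity.

Claim: tan(x) = sin(x)/cos(x).
Reasoning: For an angle x whose terminal point on the unit circle is (cos x, sin x), tan(x) is defined as the ratio (second coordinate)/(first coordinate) = sin(x)/cos(x), wherever cos(x) ≠ 0.
So the two sides agree for every real x for which both sides are defined.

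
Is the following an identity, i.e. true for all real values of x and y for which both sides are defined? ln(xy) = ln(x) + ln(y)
Yes, this is an identity.

Claim: ln(xy) = ln(x) + ln(y).
Reasoning: Both sides are simultaneously defined only when x, y > 0. Write x = e^p, y = e^q (p = ln x, q = ln y). Then xy = e^p · e^q = e^(p+q), so ln(xy) = p + q = ln(x) + ln(y).
So the two sides agree for all real values of x and y for which both sides are defined.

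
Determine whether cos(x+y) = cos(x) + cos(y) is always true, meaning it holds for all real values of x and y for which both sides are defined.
No, this is NOT an identity.

Claim: cos(x+y) = cos(x) + cos(y).
Test a specific point where both sides are defined: x = 2π/3, y = 2π/3.
LHS = cos(x+y) ≈ -0.5000
RHS = cos(x) + cos(y) ≈ -1.0000
Since -0.5000 ≠ -1.0000, the equation fails at this point, so it cannot hold for all real values of x and y for which both sides are defined.
The correct expansion is cos(x+y) = cos(x)cos(y) - sin(x)sin(y); cosine is not additive.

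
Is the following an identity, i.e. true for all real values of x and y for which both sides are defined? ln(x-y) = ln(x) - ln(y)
No, this is NOT an identity.

Claim: ln(x-y) = ln(x) - ln(y).
Test a specific point where both sides are defined: x = 4, y = 3.
LHS = ln(x-y) ≈ 0.0000
RHS = ln(x) - ln(y) ≈ 0.2877
Since 0.0000 ≠ 0.2877, the equation fails at this point, so it cannot hold for all real values of x and y for which both sides are defined.
ln(x) - ln(y) = ln(x/y), not ln(x-y).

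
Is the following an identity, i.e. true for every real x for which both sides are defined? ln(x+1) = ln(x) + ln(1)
No, this is NOT an identity.

Claim: ln(x+1) = ln(x) + ln(1).
Test a specific point where both sides are defined: x = 2.
LHS = ln(x+1) ≈ 1.0986
RHS = ln(x) + ln(1) ≈ 0.6931
Since 1.0986 ≠ 0.6931, the equation fails at this point, so it cannot hold for every real x for which both sides are defined.
ln(1) = 0, so the right side is just ln(x), which differs from ln(x+1).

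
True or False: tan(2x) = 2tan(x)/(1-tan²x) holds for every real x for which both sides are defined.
Claim: tan(2x) = 2tan(x)/(1-tan²x).
Reasoning: tan(2x) = sin(2x)/cos(2x) = 2sin(x)cos(x) / (cos²x - sin²x). Divide numerator and denominator by cos²x: 2tan(x) / (1 - tan²x).
So the two sides agree for every real x for which both sides are defined.

Conclusion: True.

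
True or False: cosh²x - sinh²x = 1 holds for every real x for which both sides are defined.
Claim: cosh²x - sinh²x = 1.
Reasoning: With cosh(x) = (e^x + e^-x)/2 and sinh(x) = (e^x - e^-x)/2: cosh²x = (e^(2x) + 2 + e^(-2x))/4 and sinh²x = (e^(2x) - 2 + e^(-2x))/4. Subtracting leaves 4/4 = 1.
So the two sides agree for every real x for which both sides are defined.

Conclusion: True.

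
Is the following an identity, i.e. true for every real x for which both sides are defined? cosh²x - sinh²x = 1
Claim: cosh²x - sinh²x = 1.
Reasoning: With cosh(x) = (e^x + e^-x)/2 and sinh(x) = (e^x - e^-x)/2: cosh²x = (e^(2x) + 2 + e^(-2x))/4 and sinh²x = (e^(2x) - 2 + e^(-2x))/4. Subtracting leaves 4/4 = 1.
So the two sides agree for every real x for which both sides are defined.

Conclusion: Yes, this is an identity.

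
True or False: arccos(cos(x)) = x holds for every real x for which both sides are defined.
False.

Claim: arccos(cos(x)) = x.
Test a specific point where both sides are defined: x = -π/6.
LHS = arccos(cos(x)) ≈ 0.5236
RHS = x ≈ -0.5236
Since 0.5236 ≠ -0.5236, the equation fails at this point, so it cannot hold for every real x for which both sides are defined.
arccos only returns values in [0, π], so arccos(cos(x)) = x holds only for x in that interval, not for all real x.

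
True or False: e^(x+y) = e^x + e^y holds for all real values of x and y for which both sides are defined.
Claim: e^(x+y) = e^x + e^y.
Test a specific point where both sides are defined: x = -2, y = 4.
LHS = e^(x+y) ≈ 7.3891
RHS = e^x + e^y ≈ 54.7335
Since 7.3891 ≠ 54.7335, the equation fails at this point, so it cannot hold for all real values of x and y for which both sides are defined.
The correct rule is e^(x+y) = e^x · e^y (a product, not a sum).

Conclusion: False.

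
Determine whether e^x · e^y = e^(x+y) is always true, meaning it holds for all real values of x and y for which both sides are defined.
Claim: e^x · e^y = e^(x+y).
Reasoning: This is the law of exponents for a common base: multiplying powers adds exponents. E.g. from the series, (Σ x^j/j!)(Σ y^k/k!) = Σ_m (Σ_{j+k=m} x^j y^k/(j!k!)) = Σ_m (x+y)^m/m! by the binomial theorem.
So the two sides agree for all real values of x and y for which both sides are defined.

Conclusion: Yes, this is an identity.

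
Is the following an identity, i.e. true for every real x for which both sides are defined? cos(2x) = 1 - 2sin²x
Claim: cos(2x) = 1 - 2sin²x.
Reasoning: cos(2x) = cos²x - sin²x. Replace cos²x by 1 - sin²x: (1 - sin²x) - sin²x = 1 - 2sin²x.
So the two sides agree for every real x for which both sides are defined.

Conclusion: Yes, this is an identity.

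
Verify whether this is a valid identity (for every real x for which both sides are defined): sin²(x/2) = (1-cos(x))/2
Yes, this is an identity.

Claim: sin²(x/2) = (1-cos(x))/2.
Reasoning: Use cos(2θ) = 1 - 2sin²θ with θ = x/2: cos(x) = 1 - 2sin²(x/2). Solving for sin²(x/2) gives (1 - cos(x))/2.
So the two sides agree for every real x for which both sides are defined.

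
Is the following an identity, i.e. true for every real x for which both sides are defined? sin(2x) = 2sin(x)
No, this is NOT an identity.

Claim: sin(2x) = 2sin(x).
Test a specific point where both sides are defined: x = π/3.
LHS = sin(2x) ≈ 0.8660
RHS = 2sin(x) ≈ 1.7321
Since 0.8660 ≠ 1.7321, the equation fails at this point, so it cannot hold for every real x for which both sides are defined.
The correct double-angle formula is sin(2x) = 2sin(x)cos(x).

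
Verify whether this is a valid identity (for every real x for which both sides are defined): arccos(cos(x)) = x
Claim: arccos(cos(x)) = x.
Test a specific point where both sides are defined: x = -π/4.
LHS = arccos(cos(x)) ≈ 0.7854
RHS = x ≈ -0.7854
Since 0.7854 ≠ -0.7854, the equation fails at this point, so it cannot hold for every real x for which both sides are defined.
arccos only returns values in [0, π], so arccos(cos(x)) = x holds only for x in that interval, not for all real x.

Conclusion: No, this is NOT an identity.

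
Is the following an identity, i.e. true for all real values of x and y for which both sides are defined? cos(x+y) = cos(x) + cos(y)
Claim: cos(x+y) = cos(x) + cos(y).
Test a specific point where both sides are defined: x = π, y = π.
LHS = cos(x+y) ≈ 1.0000
RHS = cos(x) + cos(y) ≈ -2.0000
Since 1.0000 ≠ -2.0000, the equation fails at this point, so it cannot hold for all real values of x and y for which both sides are defined.
The correct expansion is cos(x+y) = cos(x)cos(y) - sin(x)sin(y); cosine is not additive.

Conclusion: No, this is NOT an identity.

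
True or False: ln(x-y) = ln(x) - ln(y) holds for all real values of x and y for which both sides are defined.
Claim: ln(x-y) = ln(x) - ln(y).
Test a specific point where both sides are defined: x = 4, y = 1/2.
LHS = ln(x-y) ≈ 1.2528
RHS = ln(x) - ln(y) ≈ 2.0794
Since 1.2528 ≠ 2.0794, the equation fails at this point, so it cannot hold for all real values of x and y for which both sides are defined.
ln(x) - ln(y) = ln(x/y), not ln(x-y).

Conclusion: False.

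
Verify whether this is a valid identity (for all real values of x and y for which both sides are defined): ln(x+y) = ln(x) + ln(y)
Claim: ln(x+y) = ln(x) + ln(y).
Test a specific point where both sides are defined: x = 5, y = 1.
LHS = ln(x+y) ≈ 1.7918
RHS = ln(x) + ln(y) ≈ 1.6094
Since 1.7918 ≠ 1.6094, the equation fails at this point, so it cannot hold for all real values of x and y for which both sides are defined.
ln(x) + ln(y) = ln(xy), not ln(x+y).

Conclusion: No, this is NOT an identity.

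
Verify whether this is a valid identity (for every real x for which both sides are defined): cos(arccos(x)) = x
Claim: cos(arccos(x)) = x.
Reasoning: For -1 ≤ x ≤ 1 (where arccos is defined), arccos(x) is by definition an angle whose cosine equals x. Taking the cosine of that angle returns x. (Note the other order, arccos(cos x) = x, is NOT an identity.)
So the two sides agree for every real x for which both sides are defined.

Conclusion: Yes, this is an identity.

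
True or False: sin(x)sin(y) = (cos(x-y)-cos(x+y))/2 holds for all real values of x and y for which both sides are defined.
Claim: sin(x)sin(y) = (cos(x-y)-cos(x+y))/2.
Reasoning: cos(x-y) = cos(x)cos(y) + sin(x)sin(y) and cos(x+y) = cos(x)cos(y) - sin(x)sin(y). Subtracting, cos(x-y) - cos(x+y) = 2sin(x)sin(y); divide by 2.
So the two sides agree for all real values of x and y for which both sides are defined.

Conclusion: True.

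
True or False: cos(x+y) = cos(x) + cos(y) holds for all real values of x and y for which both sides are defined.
False.

Claim: cos(x+y) = cos(x) + cos(y).
Test a specific point where both sides are defined: x = -π/4, y = -π/2.
LHS = cos(x+y) ≈ -0.7071
RHS = cos(x) + cos(y) ≈ 0.7071
Since -0.7071 ≠ 0.7071, the equation fails at this point, so it cannot hold for all real values of x and y for which both sides are defined.
The correct expansion is cos(x+y) = cos(x)cos(y) - sin(x)sin(y); cosine is not additive.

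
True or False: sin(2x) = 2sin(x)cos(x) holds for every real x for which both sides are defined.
True.

Claim: sin(2x) = 2sin(x)cos(x).
Reasoning: Put y = x in the addition formula sin(x+y) = sin(x)cos(y) + cos(x)sin(y): sin(2x) = sin(x)cos(x) + cos(x)sin(x) = 2sin(x)cos(x).
So the two sides agree for every real x for which both sides are defined.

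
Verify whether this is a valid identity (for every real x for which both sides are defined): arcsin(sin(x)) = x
No, this is NOT an identity.

Claim: arcsin(sin(x)) = x.
Test a specific point where both sides are defined: x = π.
LHS = arcsin(sin(x)) ≈ 0.0000
RHS = x ≈ 3.1416
Since 0.0000 ≠ 3.1416, the equation fails at this point, so it cannot hold for every real x for which both sides are defined.
arcsin only returns values in [-π/2, π/2], so arcsin(sin(x)) = x holds only for x in that interval, not for all real x.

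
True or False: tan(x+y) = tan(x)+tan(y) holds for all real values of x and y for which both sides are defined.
Claim: tan(x+y) = tan(x)+tan(y).
Test a specific point where both sides are defined: x = π/6, y = 2π/3.
LHS = tan(x+y) ≈ -0.5774
RHS = tan(x)+tan(y) ≈ -1.1547
Since -0.5774 ≠ -1.1547, the equation fails at this point, so it cannot hold for all real values of x and y for which both sides are defined.
The correct formula is tan(x+y) = (tan(x) + tan(y))/(1 - tan(x)tan(y)).

Conclusion: False.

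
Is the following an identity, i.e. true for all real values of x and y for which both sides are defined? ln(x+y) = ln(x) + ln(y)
No, this is NOT an identity.

Claim: ln(x+y) = ln(x) + ln(y).
Test a specific point where both sides are defined: x = 5, y = 3/2.
LHS = ln(x+y) ≈ 1.8718
RHS = ln(x) + ln(y) ≈ 2.0149
Since 1.8718 ≠ 2.0149, the equation fails at this point, so it cannot hold for all real values of x and y for which both sides are defined.
ln(x) + ln(y) = ln(xy), not ln(x+y).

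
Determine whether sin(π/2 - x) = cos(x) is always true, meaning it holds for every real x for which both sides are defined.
Yes, this is an identity.

Claim: sin(π/2 - x) = cos(x).
Reasoning: Use sin(u - v) = sin(u)cos(v) - cos(u)sin(v) with u = π/2, v = x: sin(π/2)cos(x) - cos(π/2)sin(x) = 1·cos(x) - 0·sin(x) = cos(x).
So the two sides agree for every real x for which both sides are defined.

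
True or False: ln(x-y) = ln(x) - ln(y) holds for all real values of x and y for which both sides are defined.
Claim: ln(x-y) = ln(x) - ln(y).
Test a specific point where both sides are defined: x = 2, y = 1/2.
LHS = ln(x-y) ≈ 0.4055
RHS = ln(x) - ln(y) ≈ 1.3863
Since 0.4055 ≠ 1.3863, the equation fails at this point, so it cannot hold for all real values of x and y for which both sides are defined.
ln(x) - ln(y) = ln(x/y), not ln(x-y).

Conclusion: False.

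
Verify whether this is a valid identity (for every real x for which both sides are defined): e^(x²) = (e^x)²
No, this is NOT an identity.

Claim: e^(x²) = (e^x)².
Test a specific point where both sides are defined: x = -1.
LHS = e^(x²) ≈ 2.7183
RHS = (e^x)² ≈ 0.1353
Since 2.7183 ≠ 0.1353, the equation fails at this point, so it cannot hold for every real x for which both sides are defined.
(e^x)² = e^(2x), and 2x ≠ x² in general.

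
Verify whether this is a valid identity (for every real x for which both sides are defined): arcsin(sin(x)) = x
No, this is NOT an identity.

Claim: arcsin(sin(x)) = x.
Test a specific point where both sides are defined: x = 2π/3.
LHS = arcsin(sin(x)) ≈ 1.0472
RHS = x ≈ 2.0944
Since 1.0472 ≠ 2.0944, the equation fails at this point, so it cannot hold for every real x for which both sides are defined.
arcsin only returns values in [-π/2, π/2], so arcsin(sin(x)) = x holds only for x in that interval, not for all real x.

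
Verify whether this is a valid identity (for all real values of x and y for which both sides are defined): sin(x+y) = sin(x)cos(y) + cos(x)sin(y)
Yes, this is an identity.

Claim: sin(x+y) = sin(x)cos(y) + cos(x)sin(y).
Reasoning: By Euler's formula e^(i(x+y)) = e^(ix)·e^(iy) = (cos x + i·sin x)(cos y + i·sin y). The imaginary part of the left side is sin(x+y); the imaginary part of the product is sin(x)cos(y) + cos(x)sin(y).
So the two sides agree for all real values of x and y for which both sides are defined.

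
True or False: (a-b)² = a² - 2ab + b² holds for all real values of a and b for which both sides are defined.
True.

Claim: (a-b)² = a² - 2ab + b².
Reasoning: Expand: (a-b)² = (a-b)(a-b) = a·a - a·b - b·a + b·b = a² - 2ab + b².
So the two sides agree for all real values of a and b for which both sides are defined.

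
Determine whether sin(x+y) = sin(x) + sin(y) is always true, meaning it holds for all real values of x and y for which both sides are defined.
Claim: sin(x+y) = sin(x) + sin(y).
Test a specific point where both sides are defined: x = -π/2, y = π.
LHS = sin(x+y) ≈ 1.0000
RHS = sin(x) + sin(y) ≈ -1.0000
Since 1.0000 ≠ -1.0000, the equation fails at this point, so it cannot hold for all real values of x and y for which both sides are defined.
The correct expansion is sin(x+y) = sin(x)cos(y) + cos(x)sin(y); sine is not additive.

Conclusion: No, this is NOT an identity.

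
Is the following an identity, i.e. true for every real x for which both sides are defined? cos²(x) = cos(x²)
Claim: cos²(x) = cos(x²).
Test a specific point where both sides are defined: x = -π/3.
LHS = cos²(x) ≈ 0.2500
RHS = cos(x²) ≈ 0.4566
Since 0.2500 ≠ 0.4566, the equation fails at this point, so it cannot hold for every real x for which both sides are defined.
cos²(x) means (cos x)², squaring the output; cos(x²) squares the input. These are different functions.

Conclusion: No, this is NOT an identity.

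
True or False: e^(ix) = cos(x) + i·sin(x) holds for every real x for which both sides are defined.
Claim: e^(ix) = cos(x) + i·sin(x).
Reasoning: Euler's formula. Expand e^(ix) = Σ (ix)^k / k!. Since i² = -1, the even-k terms are Σ (-1)^m x^(2m)/(2m)! = cos(x) and the odd-k terms are i · Σ (-1)^m x^(2m+1)/(2m+1)! = i·sin(x).
So the two sides agree for every real x for which both sides are defined.

Conclusion: True.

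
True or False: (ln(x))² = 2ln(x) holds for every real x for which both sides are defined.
False.

Claim: (ln(x))² = 2ln(x).
Test a specific point where both sides are defined: x = 5.
LHS = (ln(x))² ≈ 2.5903
RHS = 2ln(x) ≈ 3.2189
Since 2.5903 ≠ 3.2189, the equation fails at this point, so it cannot hold for every real x for which both sides are defined.
2ln(x) equals ln(x²), which is not the same as (ln x)².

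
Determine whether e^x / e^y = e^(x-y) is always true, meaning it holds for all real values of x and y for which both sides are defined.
Yes, this is an identity.

Claim: e^x / e^y = e^(x-y).
Reasoning: 1/e^y = e^(-y), so e^x / e^y = e^x · e^(-y) = e^(x + (-y)) = e^(x-y) by the product rule for exponents.
So the two sides agree for all real values of x and y for which both sides are defined.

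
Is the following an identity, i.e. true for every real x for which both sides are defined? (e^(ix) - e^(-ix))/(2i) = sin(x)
Claim: (e^(ix) - e^(-ix))/(2i) = sin(x).
Reasoning: By Euler's formula e^(ix) = cos(x) + i·sin(x) and e^(-ix) = cos(x) - i·sin(x). Subtracting cancels the cosine terms: e^(ix) - e^(-ix) = 2i·sin(x); divide by 2i.
So the two sides agree for every real x for which both sides are defined.

Conclusion: Yes, this is an identity.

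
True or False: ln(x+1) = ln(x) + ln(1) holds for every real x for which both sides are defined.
Claim: ln(x+1) = ln(x) + ln(1).
Test a specific point where both sides are defined: x = 2.
LHS = ln(x+1) ≈ 1.0986
RHS = ln(x) + ln(1) ≈ 0.6931
Since 1.0986 ≠ 0.6931, the equation fails at this point, so it cannot hold for every real x for which both sides are defined.
ln(1) = 0, so the right side is just ln(x), which differs from ln(x+1).

Conclusion: False.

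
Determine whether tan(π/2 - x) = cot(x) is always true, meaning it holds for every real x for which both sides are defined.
Claim: tan(π/2 - x) = cot(x).
Reasoning: tan(π/2 - x) = sin(π/2 - x)/cos(π/2 - x) = cos(x)/sin(x) = cot(x), using the cofunction identities sin(π/2 - x) = cos(x) and cos(π/2 - x) = sin(x).
So the two sides agree for every real x for which both sides are defined.

Conclusion: Yes, this is an identity.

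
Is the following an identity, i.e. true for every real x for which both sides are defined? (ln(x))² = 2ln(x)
Claim: (ln(x))² = 2ln(x).
Test a specific point where both sides are defined: x = 3/2.
LHS = (ln(x))² ≈ 0.1644
RHS = 2ln(x) ≈ 0.8109
Since 0.1644 ≠ 0.8109, the equation fails at this point, so it cannot hold for every real x for which both sides are defined.
2ln(x) equals ln(x²), which is not the same as (ln x)².

Conclusion: No, this is NOT an identity.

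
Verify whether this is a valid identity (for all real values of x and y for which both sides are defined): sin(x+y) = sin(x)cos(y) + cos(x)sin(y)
Claim: sin(x+y) = sin(x)cos(y) + cos(x)sin(y).
Reasoning: By Euler's formula e^(i(x+y)) = e^(ix)·e^(iy) = (cos x + i·sin x)(cos y + i·sin y). The imaginary part of the left side is sin(x+y); the imaginary part of the product is sin(x)cos(y) + cos(x)sin(y).
So the two sides agree for all real values of x and y for which both sides are defined.

Conclusion: Yes, this is an identity.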